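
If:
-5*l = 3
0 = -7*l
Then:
No Solution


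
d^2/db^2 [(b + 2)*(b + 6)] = 2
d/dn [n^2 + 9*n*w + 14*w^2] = 2*n + 9*w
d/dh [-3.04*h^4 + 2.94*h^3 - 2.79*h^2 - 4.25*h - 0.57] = -12.16*h^3 + 8.82*h^2 - 5.58*h - 4.25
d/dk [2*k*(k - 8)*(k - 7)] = 6*k^2 - 60*k + 112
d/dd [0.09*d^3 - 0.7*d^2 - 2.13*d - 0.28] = 0.27*d^2 - 1.4*d - 2.13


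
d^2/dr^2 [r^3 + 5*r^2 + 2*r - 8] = 6*r + 10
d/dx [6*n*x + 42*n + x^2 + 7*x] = 6*n + 2*x + 7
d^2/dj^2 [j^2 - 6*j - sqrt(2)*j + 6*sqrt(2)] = 2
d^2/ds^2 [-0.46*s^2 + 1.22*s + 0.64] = -0.920000000000000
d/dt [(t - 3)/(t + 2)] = 5/(t + 2)^2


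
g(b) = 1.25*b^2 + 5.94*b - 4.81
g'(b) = 2.5*b + 5.94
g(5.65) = 68.65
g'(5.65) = 20.06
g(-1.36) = -10.58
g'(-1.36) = 2.54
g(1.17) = 3.85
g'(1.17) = 8.86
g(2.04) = 12.51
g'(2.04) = 11.04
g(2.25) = 14.88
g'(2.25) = 11.56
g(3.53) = 31.73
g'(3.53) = 14.76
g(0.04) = -4.57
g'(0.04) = 6.04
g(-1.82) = -11.48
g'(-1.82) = 1.39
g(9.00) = 149.90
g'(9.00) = 28.44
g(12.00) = 246.47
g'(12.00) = 35.94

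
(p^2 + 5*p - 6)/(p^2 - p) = (p + 6)/p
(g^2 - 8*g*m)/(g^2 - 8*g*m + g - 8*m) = g/(g + 1)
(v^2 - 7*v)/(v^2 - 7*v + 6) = v*(v - 7)/(v^2 - 7*v + 6)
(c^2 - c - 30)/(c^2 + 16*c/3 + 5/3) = 3*(c - 6)/(3*c + 1)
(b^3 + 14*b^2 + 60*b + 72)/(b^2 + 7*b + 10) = (b^2 + 12*b + 36)/(b + 5)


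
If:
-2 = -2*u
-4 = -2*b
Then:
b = 2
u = 1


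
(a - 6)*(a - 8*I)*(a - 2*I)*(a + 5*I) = a^4 - 6*a^3 - 5*I*a^3 + 34*a^2 + 30*I*a^2 - 204*a - 80*I*a + 480*I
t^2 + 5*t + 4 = (t + 1)*(t + 4)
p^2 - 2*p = p*(p - 2)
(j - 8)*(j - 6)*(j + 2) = j^3 - 12*j^2 + 20*j + 96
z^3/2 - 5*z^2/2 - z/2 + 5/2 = (z/2 + 1/2)*(z - 5)*(z - 1)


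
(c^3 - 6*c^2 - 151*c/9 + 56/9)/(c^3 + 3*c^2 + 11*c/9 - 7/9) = (c - 8)/(c + 1)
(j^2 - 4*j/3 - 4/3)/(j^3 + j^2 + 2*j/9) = 3*(j - 2)/(j*(3*j + 1))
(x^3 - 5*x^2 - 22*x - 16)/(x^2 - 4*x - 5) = (x^2 - 6*x - 16)/(x - 5)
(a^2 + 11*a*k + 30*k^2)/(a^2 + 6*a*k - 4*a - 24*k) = (a + 5*k)/(a - 4)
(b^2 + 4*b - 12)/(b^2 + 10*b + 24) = (b - 2)/(b + 4)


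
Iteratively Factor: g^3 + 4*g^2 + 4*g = (g + 2)*(g^2 + 2*g) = g*(g + 2)*(g + 2)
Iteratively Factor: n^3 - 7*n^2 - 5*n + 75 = (n - 5)*(n^2 - 2*n - 15) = (n - 5)^2*(n + 3)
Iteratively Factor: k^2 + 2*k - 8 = (k + 4)*(k - 2)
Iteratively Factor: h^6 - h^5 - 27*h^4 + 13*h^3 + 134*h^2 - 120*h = (h - 5)*(h^5 + 4*h^4 - 7*h^3 - 22*h^2 + 24*h) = (h - 5)*(h - 2)*(h^4 + 6*h^3 + 5*h^2 - 12*h) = (h - 5)*(h - 2)*(h + 4)*(h^3 + 2*h^2 - 3*h) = (h - 5)*(h - 2)*(h + 3)*(h + 4)*(h^2 - h) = (h - 5)*(h - 2)*(h - 1)*(h + 3)*(h + 4)*(h)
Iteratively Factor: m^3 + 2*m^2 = (m)*(m^2 + 2*m) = m^2*(m + 2)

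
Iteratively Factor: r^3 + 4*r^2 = (r)*(r^2 + 4*r) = r*(r + 4)*(r)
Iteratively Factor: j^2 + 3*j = (j)*(j + 3)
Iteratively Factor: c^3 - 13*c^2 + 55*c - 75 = (c - 3)*(c^2 - 10*c + 25) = (c - 5)*(c - 3)*(c - 5)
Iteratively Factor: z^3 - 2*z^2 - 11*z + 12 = (z + 3)*(z^2 - 5*z + 4) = (z - 1)*(z + 3)*(z - 4)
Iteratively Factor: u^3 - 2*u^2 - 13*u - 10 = (u + 1)*(u^2 - 3*u - 10) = (u + 1)*(u + 2)*(u - 5)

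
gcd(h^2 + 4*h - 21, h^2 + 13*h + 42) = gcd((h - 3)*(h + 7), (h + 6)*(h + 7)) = h + 7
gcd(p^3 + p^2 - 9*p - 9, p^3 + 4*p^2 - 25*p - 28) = p + 1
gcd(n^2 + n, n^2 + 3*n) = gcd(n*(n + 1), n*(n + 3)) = n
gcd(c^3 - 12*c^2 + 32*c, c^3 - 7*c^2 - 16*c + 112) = c - 4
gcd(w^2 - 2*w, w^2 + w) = w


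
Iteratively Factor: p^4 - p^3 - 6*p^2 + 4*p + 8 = (p + 2)*(p^3 - 3*p^2 + 4) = (p - 2)*(p + 2)*(p^2 - p - 2) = (p - 2)^2*(p + 2)*(p + 1)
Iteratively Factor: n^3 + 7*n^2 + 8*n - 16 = (n + 4)*(n^2 + 3*n - 4) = (n - 1)*(n + 4)*(n + 4)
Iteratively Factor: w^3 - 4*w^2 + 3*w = (w - 3)*(w^2 - w) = w*(w - 3)*(w - 1)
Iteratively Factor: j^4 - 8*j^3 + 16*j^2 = (j)*(j^3 - 8*j^2 + 16*j) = j*(j - 4)*(j^2 - 4*j) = j*(j - 4)^2*(j)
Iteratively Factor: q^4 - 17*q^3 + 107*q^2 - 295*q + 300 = (q - 3)*(q^3 - 14*q^2 + 65*q - 100) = (q - 5)*(q - 3)*(q^2 - 9*q + 20) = (q - 5)*(q - 4)*(q - 3)*(q - 5)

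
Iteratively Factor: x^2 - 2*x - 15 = (x + 3)*(x - 5)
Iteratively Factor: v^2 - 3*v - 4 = (v + 1)*(v - 4)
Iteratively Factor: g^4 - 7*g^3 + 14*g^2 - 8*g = (g - 1)*(g^3 - 6*g^2 + 8*g) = (g - 2)*(g - 1)*(g^2 - 4*g) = g*(g - 2)*(g - 1)*(g - 4)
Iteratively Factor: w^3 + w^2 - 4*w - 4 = (w + 2)*(w^2 - w - 2) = (w + 1)*(w + 2)*(w - 2)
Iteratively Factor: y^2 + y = (y + 1)*(y)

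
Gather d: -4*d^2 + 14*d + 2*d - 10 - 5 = -4*d^2 + 16*d - 15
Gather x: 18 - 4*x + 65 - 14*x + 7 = 90 - 18*x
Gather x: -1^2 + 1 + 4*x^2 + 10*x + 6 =4*x^2 + 10*x + 6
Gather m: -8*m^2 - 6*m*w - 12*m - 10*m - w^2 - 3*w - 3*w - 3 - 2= -8*m^2 + m*(-6*w - 22) - w^2 - 6*w - 5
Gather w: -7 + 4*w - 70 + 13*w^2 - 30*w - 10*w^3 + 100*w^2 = -10*w^3 + 113*w^2 - 26*w - 77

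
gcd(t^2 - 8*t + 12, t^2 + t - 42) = t - 6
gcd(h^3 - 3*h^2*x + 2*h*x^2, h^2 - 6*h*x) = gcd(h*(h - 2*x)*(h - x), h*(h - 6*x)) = h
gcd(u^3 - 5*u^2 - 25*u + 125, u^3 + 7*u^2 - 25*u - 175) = u^2 - 25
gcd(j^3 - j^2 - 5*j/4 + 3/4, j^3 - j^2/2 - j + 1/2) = j^2 + j/2 - 1/2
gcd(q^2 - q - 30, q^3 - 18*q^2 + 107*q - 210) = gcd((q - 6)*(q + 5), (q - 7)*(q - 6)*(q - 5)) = q - 6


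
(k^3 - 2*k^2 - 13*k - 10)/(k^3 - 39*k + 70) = (k^2 + 3*k + 2)/(k^2 + 5*k - 14)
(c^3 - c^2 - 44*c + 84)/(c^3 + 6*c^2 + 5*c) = (c^3 - c^2 - 44*c + 84)/(c*(c^2 + 6*c + 5))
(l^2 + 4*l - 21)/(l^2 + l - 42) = (l - 3)/(l - 6)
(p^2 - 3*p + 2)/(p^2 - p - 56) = (-p^2 + 3*p - 2)/(-p^2 + p + 56)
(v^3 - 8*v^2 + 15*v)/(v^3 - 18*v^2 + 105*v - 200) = v*(v - 3)/(v^2 - 13*v + 40)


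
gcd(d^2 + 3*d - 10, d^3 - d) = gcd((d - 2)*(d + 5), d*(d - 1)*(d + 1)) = 1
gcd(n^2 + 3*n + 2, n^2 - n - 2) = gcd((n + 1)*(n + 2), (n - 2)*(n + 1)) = n + 1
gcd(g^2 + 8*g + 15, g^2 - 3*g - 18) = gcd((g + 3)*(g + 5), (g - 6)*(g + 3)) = g + 3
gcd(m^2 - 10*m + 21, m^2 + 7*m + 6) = 1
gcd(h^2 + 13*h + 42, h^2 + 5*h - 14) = h + 7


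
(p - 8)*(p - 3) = p^2 - 11*p + 24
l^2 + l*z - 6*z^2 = (l - 2*z)*(l + 3*z)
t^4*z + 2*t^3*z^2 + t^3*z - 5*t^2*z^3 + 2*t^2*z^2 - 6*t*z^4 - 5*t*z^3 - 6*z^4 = (t - 2*z)*(t + z)*(t + 3*z)*(t*z + z)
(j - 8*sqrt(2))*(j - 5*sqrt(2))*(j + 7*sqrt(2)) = j^3 - 6*sqrt(2)*j^2 - 102*j + 560*sqrt(2)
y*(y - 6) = y^2 - 6*y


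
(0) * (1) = 0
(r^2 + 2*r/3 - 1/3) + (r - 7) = r^2 + 5*r/3 - 22/3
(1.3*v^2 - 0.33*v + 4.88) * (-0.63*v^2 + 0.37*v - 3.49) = -0.819*v^4 + 0.6889*v^3 - 7.7335*v^2 + 2.9573*v - 17.0312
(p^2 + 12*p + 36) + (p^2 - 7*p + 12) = 2*p^2 + 5*p + 48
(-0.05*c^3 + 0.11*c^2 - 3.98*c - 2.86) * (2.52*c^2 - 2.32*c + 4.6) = -0.126*c^5 + 0.3932*c^4 - 10.5148*c^3 + 2.5324*c^2 - 11.6728*c - 13.156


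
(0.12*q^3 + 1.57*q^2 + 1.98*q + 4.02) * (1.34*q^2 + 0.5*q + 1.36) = 0.1608*q^5 + 2.1638*q^4 + 3.6014*q^3 + 8.512*q^2 + 4.7028*q + 5.4672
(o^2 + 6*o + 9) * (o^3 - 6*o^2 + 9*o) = o^5 - 18*o^3 + 81*o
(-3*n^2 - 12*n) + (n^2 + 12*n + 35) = 35 - 2*n^2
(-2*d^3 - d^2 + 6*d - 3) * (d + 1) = -2*d^4 - 3*d^3 + 5*d^2 + 3*d - 3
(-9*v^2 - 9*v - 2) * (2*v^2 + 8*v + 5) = -18*v^4 - 90*v^3 - 121*v^2 - 61*v - 10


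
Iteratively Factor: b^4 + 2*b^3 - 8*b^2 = (b + 4)*(b^3 - 2*b^2) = (b - 2)*(b + 4)*(b^2) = b*(b - 2)*(b + 4)*(b)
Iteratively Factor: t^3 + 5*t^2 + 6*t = (t + 2)*(t^2 + 3*t) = t*(t + 2)*(t + 3)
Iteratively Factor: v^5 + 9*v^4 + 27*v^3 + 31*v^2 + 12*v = (v + 3)*(v^4 + 6*v^3 + 9*v^2 + 4*v) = (v + 1)*(v + 3)*(v^3 + 5*v^2 + 4*v) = v*(v + 1)*(v + 3)*(v^2 + 5*v + 4) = v*(v + 1)*(v + 3)*(v + 4)*(v + 1)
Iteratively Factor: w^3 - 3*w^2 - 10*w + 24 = (w - 4)*(w^2 + w - 6) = (w - 4)*(w - 2)*(w + 3)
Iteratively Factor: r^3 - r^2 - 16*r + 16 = (r - 1)*(r^2 - 16) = (r - 1)*(r + 4)*(r - 4)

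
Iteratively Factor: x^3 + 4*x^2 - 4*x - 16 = (x - 2)*(x^2 + 6*x + 8) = (x - 2)*(x + 4)*(x + 2)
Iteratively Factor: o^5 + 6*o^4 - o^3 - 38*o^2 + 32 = (o + 1)*(o^4 + 5*o^3 - 6*o^2 - 32*o + 32) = (o - 2)*(o + 1)*(o^3 + 7*o^2 + 8*o - 16) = (o - 2)*(o + 1)*(o + 4)*(o^2 + 3*o - 4) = (o - 2)*(o + 1)*(o + 4)^2*(o - 1)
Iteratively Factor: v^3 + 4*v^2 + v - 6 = (v + 3)*(v^2 + v - 2) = (v - 1)*(v + 3)*(v + 2)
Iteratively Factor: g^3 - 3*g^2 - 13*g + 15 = (g + 3)*(g^2 - 6*g + 5) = (g - 5)*(g + 3)*(g - 1)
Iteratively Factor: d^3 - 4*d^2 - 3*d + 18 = (d - 3)*(d^2 - d - 6) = (d - 3)*(d + 2)*(d - 3)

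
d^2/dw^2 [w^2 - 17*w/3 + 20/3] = 2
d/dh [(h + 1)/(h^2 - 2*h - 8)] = (h^2 - 2*h - 2*(h - 1)*(h + 1) - 8)/(-h^2 + 2*h + 8)^2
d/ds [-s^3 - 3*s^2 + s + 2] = -3*s^2 - 6*s + 1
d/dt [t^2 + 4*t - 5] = 2*t + 4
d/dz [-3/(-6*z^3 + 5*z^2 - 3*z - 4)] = 3*(-18*z^2 + 10*z - 3)/(6*z^3 - 5*z^2 + 3*z + 4)^2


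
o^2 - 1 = (o - 1)*(o + 1)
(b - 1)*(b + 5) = b^2 + 4*b - 5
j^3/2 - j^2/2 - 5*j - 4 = (j/2 + 1/2)*(j - 4)*(j + 2)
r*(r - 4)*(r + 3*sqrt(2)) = r^3 - 4*r^2 + 3*sqrt(2)*r^2 - 12*sqrt(2)*r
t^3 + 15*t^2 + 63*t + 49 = (t + 1)*(t + 7)^2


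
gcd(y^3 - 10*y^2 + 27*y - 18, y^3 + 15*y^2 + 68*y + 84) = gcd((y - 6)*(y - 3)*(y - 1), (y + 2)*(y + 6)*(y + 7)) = 1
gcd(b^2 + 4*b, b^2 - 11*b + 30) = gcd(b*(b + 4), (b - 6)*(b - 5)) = 1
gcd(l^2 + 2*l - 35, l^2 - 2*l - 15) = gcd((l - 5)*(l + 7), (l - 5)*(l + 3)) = l - 5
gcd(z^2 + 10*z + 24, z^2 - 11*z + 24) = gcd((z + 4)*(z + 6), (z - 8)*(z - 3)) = 1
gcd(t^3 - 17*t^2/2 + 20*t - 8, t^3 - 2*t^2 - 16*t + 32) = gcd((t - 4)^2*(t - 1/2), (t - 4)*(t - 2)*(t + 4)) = t - 4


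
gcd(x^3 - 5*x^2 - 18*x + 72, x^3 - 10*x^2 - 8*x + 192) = x^2 - 2*x - 24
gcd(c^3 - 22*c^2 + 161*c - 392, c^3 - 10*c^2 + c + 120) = c - 8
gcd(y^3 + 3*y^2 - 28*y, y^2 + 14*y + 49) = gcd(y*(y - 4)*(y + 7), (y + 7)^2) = y + 7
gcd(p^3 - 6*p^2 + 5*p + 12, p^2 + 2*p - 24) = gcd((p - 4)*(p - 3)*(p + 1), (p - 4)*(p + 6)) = p - 4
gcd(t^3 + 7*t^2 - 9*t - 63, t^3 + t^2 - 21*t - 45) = t + 3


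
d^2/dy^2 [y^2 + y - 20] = 2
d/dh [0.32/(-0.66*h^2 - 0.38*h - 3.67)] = (0.4224*h + 0.1216)/(0.66*h^2 + 0.38*h + 3.67)^2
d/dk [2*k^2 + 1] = 4*k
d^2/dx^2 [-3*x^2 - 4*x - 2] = -6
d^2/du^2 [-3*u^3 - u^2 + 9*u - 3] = -18*u - 2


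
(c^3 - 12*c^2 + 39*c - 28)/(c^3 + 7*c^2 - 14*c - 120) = (c^2 - 8*c + 7)/(c^2 + 11*c + 30)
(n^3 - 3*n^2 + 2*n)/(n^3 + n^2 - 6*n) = (n - 1)/(n + 3)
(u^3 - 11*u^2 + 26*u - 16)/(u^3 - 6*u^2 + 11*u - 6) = (u - 8)/(u - 3)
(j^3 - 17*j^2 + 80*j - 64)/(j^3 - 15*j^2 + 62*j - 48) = (j - 8)/(j - 6)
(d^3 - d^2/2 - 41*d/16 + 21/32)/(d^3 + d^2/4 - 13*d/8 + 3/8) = (d - 7/4)/(d - 1)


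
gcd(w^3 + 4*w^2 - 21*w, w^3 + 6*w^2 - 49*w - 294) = w + 7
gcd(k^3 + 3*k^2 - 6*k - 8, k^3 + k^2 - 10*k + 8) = k^2 + 2*k - 8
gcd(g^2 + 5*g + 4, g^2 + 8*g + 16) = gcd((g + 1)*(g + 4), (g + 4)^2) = g + 4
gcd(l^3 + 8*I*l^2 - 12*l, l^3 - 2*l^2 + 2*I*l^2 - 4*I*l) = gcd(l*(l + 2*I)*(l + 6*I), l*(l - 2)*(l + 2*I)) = l^2 + 2*I*l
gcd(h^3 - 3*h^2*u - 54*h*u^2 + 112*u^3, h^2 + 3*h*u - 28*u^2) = h + 7*u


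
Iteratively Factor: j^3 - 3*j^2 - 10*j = (j)*(j^2 - 3*j - 10) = j*(j - 5)*(j + 2)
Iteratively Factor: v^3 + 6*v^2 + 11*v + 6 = (v + 1)*(v^2 + 5*v + 6) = (v + 1)*(v + 3)*(v + 2)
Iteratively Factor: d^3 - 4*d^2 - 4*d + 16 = (d + 2)*(d^2 - 6*d + 8) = (d - 2)*(d + 2)*(d - 4)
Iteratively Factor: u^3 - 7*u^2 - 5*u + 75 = (u + 3)*(u^2 - 10*u + 25) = (u - 5)*(u + 3)*(u - 5)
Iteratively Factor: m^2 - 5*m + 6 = (m - 2)*(m - 3)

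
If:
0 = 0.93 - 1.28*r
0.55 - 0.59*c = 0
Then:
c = 0.93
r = 0.73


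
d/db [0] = 0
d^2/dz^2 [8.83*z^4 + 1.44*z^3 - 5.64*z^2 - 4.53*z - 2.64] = 105.96*z^2 + 8.64*z - 11.28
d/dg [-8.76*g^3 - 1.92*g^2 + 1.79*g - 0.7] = -26.28*g^2 - 3.84*g + 1.79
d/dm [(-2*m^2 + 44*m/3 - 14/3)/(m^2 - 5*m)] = 14*(-m^2 + 2*m - 5)/(3*m^2*(m^2 - 10*m + 25))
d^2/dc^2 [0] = 0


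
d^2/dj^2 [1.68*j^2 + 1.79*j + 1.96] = 3.36000000000000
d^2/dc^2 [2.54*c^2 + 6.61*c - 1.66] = 5.08000000000000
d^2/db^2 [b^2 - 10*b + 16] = 2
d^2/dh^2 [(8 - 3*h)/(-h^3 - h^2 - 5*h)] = 2*(9*h^5 - 39*h^4 - 76*h^3 - 144*h^2 - 120*h - 200)/(h^3*(h^6 + 3*h^5 + 18*h^4 + 31*h^3 + 90*h^2 + 75*h + 125))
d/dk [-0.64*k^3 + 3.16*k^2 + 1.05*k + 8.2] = -1.92*k^2 + 6.32*k + 1.05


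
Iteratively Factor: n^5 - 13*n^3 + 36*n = (n)*(n^4 - 13*n^2 + 36) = n*(n - 3)*(n^3 + 3*n^2 - 4*n - 12) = n*(n - 3)*(n + 3)*(n^2 - 4) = n*(n - 3)*(n - 2)*(n + 3)*(n + 2)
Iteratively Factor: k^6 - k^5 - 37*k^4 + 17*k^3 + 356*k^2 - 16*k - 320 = (k - 1)*(k^5 - 37*k^3 - 20*k^2 + 336*k + 320) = (k - 1)*(k + 4)*(k^4 - 4*k^3 - 21*k^2 + 64*k + 80) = (k - 5)*(k - 1)*(k + 4)*(k^3 + k^2 - 16*k - 16) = (k - 5)*(k - 4)*(k - 1)*(k + 4)*(k^2 + 5*k + 4) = (k - 5)*(k - 4)*(k - 1)*(k + 4)^2*(k + 1)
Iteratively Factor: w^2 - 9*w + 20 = (w - 5)*(w - 4)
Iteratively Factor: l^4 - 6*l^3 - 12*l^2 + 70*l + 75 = (l - 5)*(l^3 - l^2 - 17*l - 15) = (l - 5)*(l + 1)*(l^2 - 2*l - 15) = (l - 5)^2*(l + 1)*(l + 3)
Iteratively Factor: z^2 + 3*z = (z)*(z + 3)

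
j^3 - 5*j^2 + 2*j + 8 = (j - 4)*(j - 2)*(j + 1)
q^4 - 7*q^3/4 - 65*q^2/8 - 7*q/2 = q*(q - 4)*(q + 1/2)*(q + 7/4)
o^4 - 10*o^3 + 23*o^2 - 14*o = o*(o - 7)*(o - 2)*(o - 1)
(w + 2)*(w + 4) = w^2 + 6*w + 8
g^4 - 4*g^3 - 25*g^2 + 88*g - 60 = (g - 6)*(g - 2)*(g - 1)*(g + 5)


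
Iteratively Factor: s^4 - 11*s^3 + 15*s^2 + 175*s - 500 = (s - 5)*(s^3 - 6*s^2 - 15*s + 100) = (s - 5)^2*(s^2 - s - 20) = (s - 5)^2*(s + 4)*(s - 5)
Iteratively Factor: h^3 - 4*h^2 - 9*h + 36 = (h - 4)*(h^2 - 9) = (h - 4)*(h - 3)*(h + 3)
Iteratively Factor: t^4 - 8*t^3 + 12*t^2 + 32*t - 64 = (t + 2)*(t^3 - 10*t^2 + 32*t - 32) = (t - 4)*(t + 2)*(t^2 - 6*t + 8) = (t - 4)^2*(t + 2)*(t - 2)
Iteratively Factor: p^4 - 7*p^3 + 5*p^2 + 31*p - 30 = (p - 5)*(p^3 - 2*p^2 - 5*p + 6) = (p - 5)*(p + 2)*(p^2 - 4*p + 3) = (p - 5)*(p - 3)*(p + 2)*(p - 1)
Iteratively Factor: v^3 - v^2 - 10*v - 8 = (v - 4)*(v^2 + 3*v + 2) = (v - 4)*(v + 2)*(v + 1)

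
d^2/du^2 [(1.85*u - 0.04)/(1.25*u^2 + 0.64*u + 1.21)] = ((1.85*u - 0.04)*(2.5*u + 0.64)*(5.0*u + 1.28) - (13.875*u + 2.268)*(1.25*u^2 + 0.64*u + 1.21))/(1.25*u^2 + 0.64*u + 1.21)^3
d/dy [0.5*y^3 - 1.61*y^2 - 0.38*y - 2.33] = 1.5*y^2 - 3.22*y - 0.38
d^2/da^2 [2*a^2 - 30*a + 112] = 4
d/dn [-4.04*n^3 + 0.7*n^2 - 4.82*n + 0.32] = -12.12*n^2 + 1.4*n - 4.82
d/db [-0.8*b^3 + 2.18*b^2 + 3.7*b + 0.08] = -2.4*b^2 + 4.36*b + 3.7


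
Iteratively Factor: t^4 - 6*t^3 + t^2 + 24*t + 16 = (t + 1)*(t^3 - 7*t^2 + 8*t + 16) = (t - 4)*(t + 1)*(t^2 - 3*t - 4) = (t - 4)^2*(t + 1)*(t + 1)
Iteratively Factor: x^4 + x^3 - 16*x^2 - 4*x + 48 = (x + 4)*(x^3 - 3*x^2 - 4*x + 12) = (x - 3)*(x + 4)*(x^2 - 4) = (x - 3)*(x + 2)*(x + 4)*(x - 2)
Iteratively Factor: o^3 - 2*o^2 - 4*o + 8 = (o - 2)*(o^2 - 4) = (o - 2)*(o + 2)*(o - 2)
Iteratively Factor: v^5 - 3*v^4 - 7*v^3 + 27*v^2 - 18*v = (v - 3)*(v^4 - 7*v^2 + 6*v) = (v - 3)*(v + 3)*(v^3 - 3*v^2 + 2*v) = v*(v - 3)*(v + 3)*(v^2 - 3*v + 2) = v*(v - 3)*(v - 1)*(v + 3)*(v - 2)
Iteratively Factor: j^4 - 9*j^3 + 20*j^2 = (j - 5)*(j^3 - 4*j^2) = (j - 5)*(j - 4)*(j^2) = j*(j - 5)*(j - 4)*(j)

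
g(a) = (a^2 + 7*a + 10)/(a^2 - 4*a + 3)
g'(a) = (4 - 2*a)*(a^2 + 7*a + 10)/(a^2 - 4*a + 3)^2 + (2*a + 7)/(a^2 - 4*a + 3) = (-11*a^2 - 14*a + 61)/(a^4 - 8*a^3 + 22*a^2 - 24*a + 9)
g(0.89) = 73.34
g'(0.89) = 739.31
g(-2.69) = -0.08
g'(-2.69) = 0.04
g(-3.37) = -0.08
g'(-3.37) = -0.02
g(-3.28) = -0.08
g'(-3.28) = -0.02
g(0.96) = 216.20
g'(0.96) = 5620.19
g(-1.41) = 0.20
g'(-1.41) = 0.52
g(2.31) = -34.86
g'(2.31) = -36.76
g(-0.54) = 1.19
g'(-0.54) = 2.20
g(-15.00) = 0.45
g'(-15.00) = -0.03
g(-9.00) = 0.23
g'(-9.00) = -0.05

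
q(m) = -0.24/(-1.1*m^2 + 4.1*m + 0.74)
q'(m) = -0.24*(2.2*m - 4.1)/(-1.1*m^2 + 4.1*m + 0.74)^2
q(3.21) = -0.09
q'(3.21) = -0.11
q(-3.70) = 0.01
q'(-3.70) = 0.00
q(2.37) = -0.06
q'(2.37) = -0.01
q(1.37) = -0.06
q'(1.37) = 0.01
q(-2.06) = 0.02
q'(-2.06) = 0.01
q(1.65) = -0.05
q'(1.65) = 0.01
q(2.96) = -0.07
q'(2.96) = -0.06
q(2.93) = -0.07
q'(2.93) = -0.05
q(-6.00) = 0.00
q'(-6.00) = 0.00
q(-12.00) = 0.00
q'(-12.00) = 0.00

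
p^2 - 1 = (p - 1)*(p + 1)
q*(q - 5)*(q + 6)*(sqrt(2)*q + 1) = sqrt(2)*q^4 + q^3 + sqrt(2)*q^3 - 30*sqrt(2)*q^2 + q^2 - 30*q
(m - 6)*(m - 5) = m^2 - 11*m + 30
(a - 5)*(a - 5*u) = a^2 - 5*a*u - 5*a + 25*u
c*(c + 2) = c^2 + 2*c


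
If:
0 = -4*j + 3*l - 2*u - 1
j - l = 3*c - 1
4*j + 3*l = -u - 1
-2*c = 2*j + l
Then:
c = 1/4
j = -1/4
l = 0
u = 0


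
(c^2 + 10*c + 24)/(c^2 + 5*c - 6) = (c + 4)/(c - 1)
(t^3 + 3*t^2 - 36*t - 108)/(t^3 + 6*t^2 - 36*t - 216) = (t + 3)/(t + 6)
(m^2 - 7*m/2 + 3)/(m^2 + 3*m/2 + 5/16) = 8*(2*m^2 - 7*m + 6)/(16*m^2 + 24*m + 5)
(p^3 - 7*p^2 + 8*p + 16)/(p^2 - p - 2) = (p^2 - 8*p + 16)/(p - 2)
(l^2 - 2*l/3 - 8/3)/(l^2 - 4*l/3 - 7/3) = (-3*l^2 + 2*l + 8)/(-3*l^2 + 4*l + 7)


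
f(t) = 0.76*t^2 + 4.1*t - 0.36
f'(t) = 1.52*t + 4.1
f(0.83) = 3.57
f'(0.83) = 5.36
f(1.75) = 9.14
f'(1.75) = 6.76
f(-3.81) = -4.95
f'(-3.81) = -1.69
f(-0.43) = -1.98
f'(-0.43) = 3.45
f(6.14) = 53.47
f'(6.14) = 13.43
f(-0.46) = -2.09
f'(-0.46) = 3.40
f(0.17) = 0.36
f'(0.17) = 4.36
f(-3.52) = -5.38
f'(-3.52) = -1.25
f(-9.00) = 24.30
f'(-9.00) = -9.58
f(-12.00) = 59.88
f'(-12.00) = -14.14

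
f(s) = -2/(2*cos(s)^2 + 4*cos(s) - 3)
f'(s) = -2*(4*sin(s)*cos(s) + 4*sin(s))/(2*cos(s)^2 + 4*cos(s) - 3)^2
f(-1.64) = 0.61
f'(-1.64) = 0.70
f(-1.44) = 0.82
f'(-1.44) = 1.50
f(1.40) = 0.88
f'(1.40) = -1.80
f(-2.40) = 0.41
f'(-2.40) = 0.06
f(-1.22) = 1.44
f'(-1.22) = 5.23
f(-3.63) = 0.40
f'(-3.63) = -0.02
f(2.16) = 0.43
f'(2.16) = -0.14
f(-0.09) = -0.67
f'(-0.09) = 0.16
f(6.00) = -0.75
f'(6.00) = 0.61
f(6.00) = -0.75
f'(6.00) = 0.61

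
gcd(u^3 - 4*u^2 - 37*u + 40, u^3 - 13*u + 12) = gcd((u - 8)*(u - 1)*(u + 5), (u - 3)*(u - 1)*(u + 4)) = u - 1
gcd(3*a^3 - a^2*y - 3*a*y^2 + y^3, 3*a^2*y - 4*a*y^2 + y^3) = 3*a^2 - 4*a*y + y^2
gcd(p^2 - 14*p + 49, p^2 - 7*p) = p - 7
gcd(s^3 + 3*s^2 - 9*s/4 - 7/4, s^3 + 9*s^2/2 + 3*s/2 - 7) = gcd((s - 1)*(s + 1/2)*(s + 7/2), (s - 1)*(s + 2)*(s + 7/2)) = s^2 + 5*s/2 - 7/2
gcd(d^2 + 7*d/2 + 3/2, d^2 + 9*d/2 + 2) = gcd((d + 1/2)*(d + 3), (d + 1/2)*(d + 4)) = d + 1/2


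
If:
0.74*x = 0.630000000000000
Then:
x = 0.85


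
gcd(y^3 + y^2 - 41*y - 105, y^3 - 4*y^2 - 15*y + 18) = y + 3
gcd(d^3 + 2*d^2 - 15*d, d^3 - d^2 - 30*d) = d^2 + 5*d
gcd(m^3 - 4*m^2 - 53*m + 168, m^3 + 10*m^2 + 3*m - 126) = m^2 + 4*m - 21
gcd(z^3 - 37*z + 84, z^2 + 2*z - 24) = z - 4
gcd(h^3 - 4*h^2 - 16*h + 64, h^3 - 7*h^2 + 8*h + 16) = h^2 - 8*h + 16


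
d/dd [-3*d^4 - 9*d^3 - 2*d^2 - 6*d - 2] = -12*d^3 - 27*d^2 - 4*d - 6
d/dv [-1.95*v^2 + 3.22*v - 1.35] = 3.22 - 3.9*v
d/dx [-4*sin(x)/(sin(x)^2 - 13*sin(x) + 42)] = 4*(sin(x)^2 - 42)*cos(x)/((sin(x) - 7)^2*(sin(x) - 6)^2)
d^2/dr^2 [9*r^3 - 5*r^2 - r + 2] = 54*r - 10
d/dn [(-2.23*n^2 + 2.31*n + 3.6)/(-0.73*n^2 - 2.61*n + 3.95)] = (7.5066*n^2 - 12.361*n + 18.5205)/(0.5329*n^4 + 3.8106*n^3 + 1.0451*n^2 - 20.619*n + 15.6025)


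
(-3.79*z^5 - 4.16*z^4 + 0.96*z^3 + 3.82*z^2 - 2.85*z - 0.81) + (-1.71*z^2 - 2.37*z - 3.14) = -3.79*z^5 - 4.16*z^4 + 0.96*z^3 + 2.11*z^2 - 5.22*z - 3.95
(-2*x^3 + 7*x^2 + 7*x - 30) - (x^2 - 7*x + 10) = -2*x^3 + 6*x^2 + 14*x - 40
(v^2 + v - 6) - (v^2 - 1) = v - 5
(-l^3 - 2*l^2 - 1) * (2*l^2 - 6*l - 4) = -2*l^5 + 2*l^4 + 16*l^3 + 6*l^2 + 6*l + 4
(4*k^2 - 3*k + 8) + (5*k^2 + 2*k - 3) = 9*k^2 - k + 5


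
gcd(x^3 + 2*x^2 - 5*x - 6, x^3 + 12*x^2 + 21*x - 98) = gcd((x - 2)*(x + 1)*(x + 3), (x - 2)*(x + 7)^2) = x - 2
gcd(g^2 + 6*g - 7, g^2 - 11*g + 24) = 1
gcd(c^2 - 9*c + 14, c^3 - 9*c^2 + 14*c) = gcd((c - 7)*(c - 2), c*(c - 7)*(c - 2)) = c^2 - 9*c + 14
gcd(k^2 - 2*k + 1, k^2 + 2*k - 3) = k - 1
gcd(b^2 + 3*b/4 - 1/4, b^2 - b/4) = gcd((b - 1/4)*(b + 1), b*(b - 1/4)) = b - 1/4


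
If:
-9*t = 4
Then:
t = -4/9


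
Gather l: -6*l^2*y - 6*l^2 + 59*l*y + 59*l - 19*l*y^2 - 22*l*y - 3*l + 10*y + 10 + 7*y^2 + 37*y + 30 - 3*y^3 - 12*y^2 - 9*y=l^2*(-6*y - 6) + l*(-19*y^2 + 37*y + 56) - 3*y^3 - 5*y^2 + 38*y + 40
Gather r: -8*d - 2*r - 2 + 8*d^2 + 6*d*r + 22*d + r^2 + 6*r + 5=8*d^2 + 14*d + r^2 + r*(6*d + 4) + 3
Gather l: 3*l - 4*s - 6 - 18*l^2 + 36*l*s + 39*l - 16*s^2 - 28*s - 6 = -18*l^2 + l*(36*s + 42) - 16*s^2 - 32*s - 12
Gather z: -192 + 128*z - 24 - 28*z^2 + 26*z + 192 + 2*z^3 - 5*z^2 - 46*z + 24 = 2*z^3 - 33*z^2 + 108*z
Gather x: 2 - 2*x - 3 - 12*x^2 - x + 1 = -12*x^2 - 3*x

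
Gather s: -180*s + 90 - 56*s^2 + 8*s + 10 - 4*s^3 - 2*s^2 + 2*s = -4*s^3 - 58*s^2 - 170*s + 100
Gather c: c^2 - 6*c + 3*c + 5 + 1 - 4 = c^2 - 3*c + 2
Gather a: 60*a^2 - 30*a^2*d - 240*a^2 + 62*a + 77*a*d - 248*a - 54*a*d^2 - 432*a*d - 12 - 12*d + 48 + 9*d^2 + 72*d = a^2*(-30*d - 180) + a*(-54*d^2 - 355*d - 186) + 9*d^2 + 60*d + 36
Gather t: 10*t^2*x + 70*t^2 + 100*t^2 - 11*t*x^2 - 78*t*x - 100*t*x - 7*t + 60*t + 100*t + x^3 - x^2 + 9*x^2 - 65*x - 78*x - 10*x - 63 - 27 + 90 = t^2*(10*x + 170) + t*(-11*x^2 - 178*x + 153) + x^3 + 8*x^2 - 153*x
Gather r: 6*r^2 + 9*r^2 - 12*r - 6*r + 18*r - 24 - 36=15*r^2 - 60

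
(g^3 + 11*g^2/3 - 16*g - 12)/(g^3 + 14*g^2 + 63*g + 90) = (g^2 - 7*g/3 - 2)/(g^2 + 8*g + 15)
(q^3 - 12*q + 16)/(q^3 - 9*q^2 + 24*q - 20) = (q + 4)/(q - 5)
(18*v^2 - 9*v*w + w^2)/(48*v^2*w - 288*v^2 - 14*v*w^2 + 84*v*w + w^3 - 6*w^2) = (3*v - w)/(8*v*w - 48*v - w^2 + 6*w)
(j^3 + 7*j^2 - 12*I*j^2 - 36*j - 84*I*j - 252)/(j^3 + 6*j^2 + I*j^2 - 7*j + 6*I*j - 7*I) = (j^2 - 12*I*j - 36)/(j^2 + j*(-1 + I) - I)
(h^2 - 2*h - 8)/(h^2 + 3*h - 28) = (h + 2)/(h + 7)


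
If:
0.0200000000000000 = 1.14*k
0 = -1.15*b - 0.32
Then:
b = -0.28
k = 0.02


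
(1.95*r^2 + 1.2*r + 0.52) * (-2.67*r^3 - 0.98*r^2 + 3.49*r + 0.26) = -5.2065*r^5 - 5.115*r^4 + 4.2411*r^3 + 4.1854*r^2 + 2.1268*r + 0.1352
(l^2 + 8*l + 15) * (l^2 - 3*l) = l^4 + 5*l^3 - 9*l^2 - 45*l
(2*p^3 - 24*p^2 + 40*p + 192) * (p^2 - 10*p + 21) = 2*p^5 - 44*p^4 + 322*p^3 - 712*p^2 - 1080*p + 4032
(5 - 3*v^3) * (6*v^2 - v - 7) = -18*v^5 + 3*v^4 + 21*v^3 + 30*v^2 - 5*v - 35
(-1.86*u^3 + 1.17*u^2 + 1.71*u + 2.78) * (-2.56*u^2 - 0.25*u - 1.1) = 4.7616*u^5 - 2.5302*u^4 - 2.6241*u^3 - 8.8313*u^2 - 2.576*u - 3.058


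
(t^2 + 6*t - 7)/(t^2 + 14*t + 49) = (t - 1)/(t + 7)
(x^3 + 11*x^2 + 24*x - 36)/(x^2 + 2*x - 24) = (x^2 + 5*x - 6)/(x - 4)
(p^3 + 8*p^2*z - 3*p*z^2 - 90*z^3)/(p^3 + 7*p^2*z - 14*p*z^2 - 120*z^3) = (-p + 3*z)/(-p + 4*z)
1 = 1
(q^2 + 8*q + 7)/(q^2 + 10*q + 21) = (q + 1)/(q + 3)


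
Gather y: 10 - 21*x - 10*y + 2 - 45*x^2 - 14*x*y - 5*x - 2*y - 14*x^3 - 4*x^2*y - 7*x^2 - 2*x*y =-14*x^3 - 52*x^2 - 26*x + y*(-4*x^2 - 16*x - 12) + 12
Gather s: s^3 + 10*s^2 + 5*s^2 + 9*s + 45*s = s^3 + 15*s^2 + 54*s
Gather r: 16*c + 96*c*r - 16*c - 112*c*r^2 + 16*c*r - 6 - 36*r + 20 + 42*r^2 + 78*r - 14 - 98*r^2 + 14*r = r^2*(-112*c - 56) + r*(112*c + 56)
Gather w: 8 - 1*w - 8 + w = 0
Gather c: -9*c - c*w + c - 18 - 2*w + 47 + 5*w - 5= c*(-w - 8) + 3*w + 24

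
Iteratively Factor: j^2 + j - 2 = (j + 2)*(j - 1)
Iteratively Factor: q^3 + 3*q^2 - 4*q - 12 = (q - 2)*(q^2 + 5*q + 6) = (q - 2)*(q + 2)*(q + 3)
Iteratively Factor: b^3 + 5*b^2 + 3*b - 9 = (b + 3)*(b^2 + 2*b - 3) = (b + 3)^2*(b - 1)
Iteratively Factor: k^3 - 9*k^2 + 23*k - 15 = (k - 3)*(k^2 - 6*k + 5) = (k - 5)*(k - 3)*(k - 1)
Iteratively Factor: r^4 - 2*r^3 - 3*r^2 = (r + 1)*(r^3 - 3*r^2) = (r - 3)*(r + 1)*(r^2) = r*(r - 3)*(r + 1)*(r)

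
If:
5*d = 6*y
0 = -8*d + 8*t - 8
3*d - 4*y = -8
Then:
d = 24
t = 25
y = 20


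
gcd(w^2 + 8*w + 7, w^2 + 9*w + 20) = 1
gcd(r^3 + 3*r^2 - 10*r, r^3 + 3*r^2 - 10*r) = r^3 + 3*r^2 - 10*r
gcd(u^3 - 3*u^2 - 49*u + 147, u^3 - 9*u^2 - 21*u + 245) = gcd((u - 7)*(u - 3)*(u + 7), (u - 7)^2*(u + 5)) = u - 7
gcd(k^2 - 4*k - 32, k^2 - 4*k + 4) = 1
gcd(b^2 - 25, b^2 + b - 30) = b - 5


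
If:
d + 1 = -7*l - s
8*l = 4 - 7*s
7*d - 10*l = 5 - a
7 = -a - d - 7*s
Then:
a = -2459/130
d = 317/130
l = -89/130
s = 88/65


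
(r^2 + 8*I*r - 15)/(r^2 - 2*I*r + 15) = (r + 5*I)/(r - 5*I)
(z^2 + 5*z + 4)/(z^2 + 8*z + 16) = (z + 1)/(z + 4)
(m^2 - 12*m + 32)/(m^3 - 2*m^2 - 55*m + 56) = (m - 4)/(m^2 + 6*m - 7)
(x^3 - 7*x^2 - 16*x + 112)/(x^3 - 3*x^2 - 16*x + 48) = (x - 7)/(x - 3)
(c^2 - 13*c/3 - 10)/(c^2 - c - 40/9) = 3*(c - 6)/(3*c - 8)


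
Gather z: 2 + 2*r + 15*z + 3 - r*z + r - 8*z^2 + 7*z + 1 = 3*r - 8*z^2 + z*(22 - r) + 6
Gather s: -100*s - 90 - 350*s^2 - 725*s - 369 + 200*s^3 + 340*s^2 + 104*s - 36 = 200*s^3 - 10*s^2 - 721*s - 495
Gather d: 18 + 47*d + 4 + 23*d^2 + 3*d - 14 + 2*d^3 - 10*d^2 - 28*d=2*d^3 + 13*d^2 + 22*d + 8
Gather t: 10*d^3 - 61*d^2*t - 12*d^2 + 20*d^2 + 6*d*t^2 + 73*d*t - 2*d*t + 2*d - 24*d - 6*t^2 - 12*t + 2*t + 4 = 10*d^3 + 8*d^2 - 22*d + t^2*(6*d - 6) + t*(-61*d^2 + 71*d - 10) + 4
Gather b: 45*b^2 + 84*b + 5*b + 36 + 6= 45*b^2 + 89*b + 42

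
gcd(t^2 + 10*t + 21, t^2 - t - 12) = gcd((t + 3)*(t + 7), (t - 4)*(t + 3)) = t + 3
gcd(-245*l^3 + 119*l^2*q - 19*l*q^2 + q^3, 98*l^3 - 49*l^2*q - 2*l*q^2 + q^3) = -7*l + q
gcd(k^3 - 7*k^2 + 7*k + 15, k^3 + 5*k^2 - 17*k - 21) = k^2 - 2*k - 3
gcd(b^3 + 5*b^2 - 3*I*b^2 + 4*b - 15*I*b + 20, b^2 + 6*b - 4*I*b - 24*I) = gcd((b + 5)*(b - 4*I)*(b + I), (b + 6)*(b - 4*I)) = b - 4*I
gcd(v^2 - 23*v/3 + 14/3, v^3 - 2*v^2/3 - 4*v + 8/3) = v - 2/3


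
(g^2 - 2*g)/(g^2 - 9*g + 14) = g/(g - 7)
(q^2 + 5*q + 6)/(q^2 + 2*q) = (q + 3)/q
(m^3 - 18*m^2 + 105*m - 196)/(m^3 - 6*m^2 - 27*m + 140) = (m - 7)/(m + 5)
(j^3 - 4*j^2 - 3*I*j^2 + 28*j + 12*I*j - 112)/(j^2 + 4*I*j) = j - 4 - 7*I + 28*I/j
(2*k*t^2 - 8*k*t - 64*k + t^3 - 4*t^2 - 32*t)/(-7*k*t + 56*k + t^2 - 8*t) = (2*k*t + 8*k + t^2 + 4*t)/(-7*k + t)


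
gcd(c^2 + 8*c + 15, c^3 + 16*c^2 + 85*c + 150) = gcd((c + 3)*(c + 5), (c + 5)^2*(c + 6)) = c + 5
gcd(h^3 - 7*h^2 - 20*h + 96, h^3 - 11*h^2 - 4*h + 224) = h^2 - 4*h - 32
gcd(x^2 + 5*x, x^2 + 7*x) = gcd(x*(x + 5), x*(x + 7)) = x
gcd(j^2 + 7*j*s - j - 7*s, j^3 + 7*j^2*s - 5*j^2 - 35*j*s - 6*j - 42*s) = j + 7*s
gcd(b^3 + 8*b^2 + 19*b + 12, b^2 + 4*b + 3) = b^2 + 4*b + 3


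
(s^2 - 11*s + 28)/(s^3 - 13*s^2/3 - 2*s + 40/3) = 3*(s - 7)/(3*s^2 - s - 10)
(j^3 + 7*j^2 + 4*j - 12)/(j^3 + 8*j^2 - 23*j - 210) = (j^2 + j - 2)/(j^2 + 2*j - 35)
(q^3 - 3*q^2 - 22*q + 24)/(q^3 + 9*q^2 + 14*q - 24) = (q - 6)/(q + 6)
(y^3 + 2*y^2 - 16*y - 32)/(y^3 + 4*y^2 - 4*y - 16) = (y - 4)/(y - 2)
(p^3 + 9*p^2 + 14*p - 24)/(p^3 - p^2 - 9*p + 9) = (p^2 + 10*p + 24)/(p^2 - 9)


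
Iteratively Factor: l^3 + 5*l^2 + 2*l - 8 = (l + 4)*(l^2 + l - 2) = (l - 1)*(l + 4)*(l + 2)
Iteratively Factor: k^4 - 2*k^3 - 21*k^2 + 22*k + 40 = (k + 1)*(k^3 - 3*k^2 - 18*k + 40) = (k - 2)*(k + 1)*(k^2 - k - 20) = (k - 2)*(k + 1)*(k + 4)*(k - 5)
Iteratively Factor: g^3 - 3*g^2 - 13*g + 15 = (g + 3)*(g^2 - 6*g + 5) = (g - 1)*(g + 3)*(g - 5)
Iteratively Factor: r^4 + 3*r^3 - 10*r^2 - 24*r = (r + 4)*(r^3 - r^2 - 6*r) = (r + 2)*(r + 4)*(r^2 - 3*r) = r*(r + 2)*(r + 4)*(r - 3)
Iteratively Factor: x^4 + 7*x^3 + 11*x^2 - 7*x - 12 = (x + 4)*(x^3 + 3*x^2 - x - 3) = (x - 1)*(x + 4)*(x^2 + 4*x + 3) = (x - 1)*(x + 1)*(x + 4)*(x + 3)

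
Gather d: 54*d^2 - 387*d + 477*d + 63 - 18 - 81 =54*d^2 + 90*d - 36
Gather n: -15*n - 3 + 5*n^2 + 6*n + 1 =5*n^2 - 9*n - 2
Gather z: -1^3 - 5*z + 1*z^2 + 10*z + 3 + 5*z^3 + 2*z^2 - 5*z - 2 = 5*z^3 + 3*z^2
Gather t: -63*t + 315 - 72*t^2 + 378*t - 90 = -72*t^2 + 315*t + 225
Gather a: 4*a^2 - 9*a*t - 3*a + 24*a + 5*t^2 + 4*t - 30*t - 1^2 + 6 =4*a^2 + a*(21 - 9*t) + 5*t^2 - 26*t + 5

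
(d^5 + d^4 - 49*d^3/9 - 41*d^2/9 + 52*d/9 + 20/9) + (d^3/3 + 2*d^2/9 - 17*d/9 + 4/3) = d^5 + d^4 - 46*d^3/9 - 13*d^2/3 + 35*d/9 + 32/9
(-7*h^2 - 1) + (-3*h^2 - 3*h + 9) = -10*h^2 - 3*h + 8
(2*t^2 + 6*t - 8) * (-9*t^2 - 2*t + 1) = -18*t^4 - 58*t^3 + 62*t^2 + 22*t - 8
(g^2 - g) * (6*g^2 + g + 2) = 6*g^4 - 5*g^3 + g^2 - 2*g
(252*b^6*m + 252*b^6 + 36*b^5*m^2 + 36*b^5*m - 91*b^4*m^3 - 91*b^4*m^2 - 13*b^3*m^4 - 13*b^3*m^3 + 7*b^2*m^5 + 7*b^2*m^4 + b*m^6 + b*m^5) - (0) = 252*b^6*m + 252*b^6 + 36*b^5*m^2 + 36*b^5*m - 91*b^4*m^3 - 91*b^4*m^2 - 13*b^3*m^4 - 13*b^3*m^3 + 7*b^2*m^5 + 7*b^2*m^4 + b*m^6 + b*m^5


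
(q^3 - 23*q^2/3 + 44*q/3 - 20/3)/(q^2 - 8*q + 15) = (3*q^2 - 8*q + 4)/(3*(q - 3))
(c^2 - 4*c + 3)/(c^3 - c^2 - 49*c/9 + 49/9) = 9*(c - 3)/(9*c^2 - 49)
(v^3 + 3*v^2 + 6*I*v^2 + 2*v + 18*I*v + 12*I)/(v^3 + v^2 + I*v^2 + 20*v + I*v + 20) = (v^2 + v*(2 + 6*I) + 12*I)/(v^2 + I*v + 20)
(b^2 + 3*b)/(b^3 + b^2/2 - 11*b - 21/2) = 2*b/(2*b^2 - 5*b - 7)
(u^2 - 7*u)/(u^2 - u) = (u - 7)/(u - 1)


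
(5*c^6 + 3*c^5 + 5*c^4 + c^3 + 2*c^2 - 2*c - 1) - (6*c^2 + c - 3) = 5*c^6 + 3*c^5 + 5*c^4 + c^3 - 4*c^2 - 3*c + 2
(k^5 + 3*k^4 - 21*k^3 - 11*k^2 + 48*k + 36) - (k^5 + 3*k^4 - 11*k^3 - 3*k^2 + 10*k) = -10*k^3 - 8*k^2 + 38*k + 36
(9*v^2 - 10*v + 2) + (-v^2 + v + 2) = 8*v^2 - 9*v + 4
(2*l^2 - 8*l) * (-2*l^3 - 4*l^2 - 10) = -4*l^5 + 8*l^4 + 32*l^3 - 20*l^2 + 80*l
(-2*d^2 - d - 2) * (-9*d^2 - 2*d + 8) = 18*d^4 + 13*d^3 + 4*d^2 - 4*d - 16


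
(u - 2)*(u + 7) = u^2 + 5*u - 14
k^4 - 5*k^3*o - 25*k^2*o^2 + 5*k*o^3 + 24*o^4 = (k - 8*o)*(k - o)*(k + o)*(k + 3*o)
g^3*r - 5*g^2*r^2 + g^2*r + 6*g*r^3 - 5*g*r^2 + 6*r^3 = (g - 3*r)*(g - 2*r)*(g*r + r)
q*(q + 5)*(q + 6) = q^3 + 11*q^2 + 30*q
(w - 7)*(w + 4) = w^2 - 3*w - 28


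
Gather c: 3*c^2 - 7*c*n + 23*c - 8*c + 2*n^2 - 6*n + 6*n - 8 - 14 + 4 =3*c^2 + c*(15 - 7*n) + 2*n^2 - 18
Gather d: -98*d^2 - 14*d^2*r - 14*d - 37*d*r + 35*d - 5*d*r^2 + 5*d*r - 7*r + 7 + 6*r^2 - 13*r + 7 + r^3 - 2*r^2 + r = d^2*(-14*r - 98) + d*(-5*r^2 - 32*r + 21) + r^3 + 4*r^2 - 19*r + 14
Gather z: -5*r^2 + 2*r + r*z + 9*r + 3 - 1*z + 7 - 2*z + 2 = -5*r^2 + 11*r + z*(r - 3) + 12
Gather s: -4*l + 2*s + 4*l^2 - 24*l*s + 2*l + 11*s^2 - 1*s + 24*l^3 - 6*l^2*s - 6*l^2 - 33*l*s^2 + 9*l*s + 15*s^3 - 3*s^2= 24*l^3 - 2*l^2 - 2*l + 15*s^3 + s^2*(8 - 33*l) + s*(-6*l^2 - 15*l + 1)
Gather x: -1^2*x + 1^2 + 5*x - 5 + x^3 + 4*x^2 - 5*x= x^3 + 4*x^2 - x - 4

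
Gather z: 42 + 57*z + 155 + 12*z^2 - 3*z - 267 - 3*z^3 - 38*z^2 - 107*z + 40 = -3*z^3 - 26*z^2 - 53*z - 30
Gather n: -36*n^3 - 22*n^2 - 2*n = -36*n^3 - 22*n^2 - 2*n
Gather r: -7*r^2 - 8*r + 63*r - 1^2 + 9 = -7*r^2 + 55*r + 8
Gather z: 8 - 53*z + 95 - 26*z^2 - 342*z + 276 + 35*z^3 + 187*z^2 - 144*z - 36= 35*z^3 + 161*z^2 - 539*z + 343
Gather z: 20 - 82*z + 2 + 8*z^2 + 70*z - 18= 8*z^2 - 12*z + 4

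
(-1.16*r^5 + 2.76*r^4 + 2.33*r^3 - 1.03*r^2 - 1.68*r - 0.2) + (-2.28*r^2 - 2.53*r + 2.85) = -1.16*r^5 + 2.76*r^4 + 2.33*r^3 - 3.31*r^2 - 4.21*r + 2.65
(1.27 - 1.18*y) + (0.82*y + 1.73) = 3.0 - 0.36*y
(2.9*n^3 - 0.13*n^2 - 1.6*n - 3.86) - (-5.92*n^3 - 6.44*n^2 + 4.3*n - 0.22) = 8.82*n^3 + 6.31*n^2 - 5.9*n - 3.64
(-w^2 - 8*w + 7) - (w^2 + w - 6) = -2*w^2 - 9*w + 13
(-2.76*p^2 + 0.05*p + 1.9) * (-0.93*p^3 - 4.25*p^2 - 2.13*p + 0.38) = 2.5668*p^5 + 11.6835*p^4 + 3.8993*p^3 - 9.2303*p^2 - 4.028*p + 0.722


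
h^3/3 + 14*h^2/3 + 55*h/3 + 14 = (h/3 + 1/3)*(h + 6)*(h + 7)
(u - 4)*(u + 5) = u^2 + u - 20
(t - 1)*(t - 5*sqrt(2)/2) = t^2 - 5*sqrt(2)*t/2 - t + 5*sqrt(2)/2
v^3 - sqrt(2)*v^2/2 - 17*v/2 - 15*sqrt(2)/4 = (v - 5*sqrt(2)/2)*(v + sqrt(2)/2)*(v + 3*sqrt(2)/2)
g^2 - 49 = (g - 7)*(g + 7)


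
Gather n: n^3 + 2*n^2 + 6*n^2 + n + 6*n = n^3 + 8*n^2 + 7*n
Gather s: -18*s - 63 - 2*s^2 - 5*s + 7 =-2*s^2 - 23*s - 56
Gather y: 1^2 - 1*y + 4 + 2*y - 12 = y - 7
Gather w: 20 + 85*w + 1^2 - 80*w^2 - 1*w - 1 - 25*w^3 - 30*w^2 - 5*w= -25*w^3 - 110*w^2 + 79*w + 20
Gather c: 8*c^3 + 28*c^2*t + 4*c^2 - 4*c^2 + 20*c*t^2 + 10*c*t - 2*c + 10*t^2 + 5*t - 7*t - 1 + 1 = 8*c^3 + 28*c^2*t + c*(20*t^2 + 10*t - 2) + 10*t^2 - 2*t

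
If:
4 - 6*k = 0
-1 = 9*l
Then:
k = 2/3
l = -1/9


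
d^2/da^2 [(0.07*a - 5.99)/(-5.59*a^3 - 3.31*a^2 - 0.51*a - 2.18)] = (-13.124202*a^5 + 2238.34221*a^4 + 1772.183208*a^3 + 506.459988*a^2 - 374.271078*a - 83.173634)/(174.676879*a^9 + 310.293633*a^8 + 231.54339*a^7 + 297.246139*a^6 + 263.142642*a^5 + 111.525459*a^4 + 101.910747*a^3 + 48.892386*a^2 + 7.271172*a + 10.360232)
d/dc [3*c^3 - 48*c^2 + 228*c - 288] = 9*c^2 - 96*c + 228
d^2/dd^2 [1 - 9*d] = 0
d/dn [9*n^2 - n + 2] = 18*n - 1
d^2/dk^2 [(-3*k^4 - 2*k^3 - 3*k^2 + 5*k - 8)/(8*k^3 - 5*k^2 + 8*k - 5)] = 2*(-155*k^6 + 1344*k^5 - 4377*k^4 + 2287*k^3 - 921*k^2 - 525*k - 187)/(512*k^9 - 960*k^8 + 2136*k^7 - 3005*k^6 + 3336*k^5 - 3255*k^4 + 2312*k^3 - 1335*k^2 + 600*k - 125)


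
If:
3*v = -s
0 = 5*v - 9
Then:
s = -27/5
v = 9/5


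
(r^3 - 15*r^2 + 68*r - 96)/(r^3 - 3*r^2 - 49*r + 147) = (r^2 - 12*r + 32)/(r^2 - 49)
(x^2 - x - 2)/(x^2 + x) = (x - 2)/x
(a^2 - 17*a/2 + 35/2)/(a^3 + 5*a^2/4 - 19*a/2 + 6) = 2*(2*a^2 - 17*a + 35)/(4*a^3 + 5*a^2 - 38*a + 24)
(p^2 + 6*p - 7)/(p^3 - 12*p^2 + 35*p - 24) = (p + 7)/(p^2 - 11*p + 24)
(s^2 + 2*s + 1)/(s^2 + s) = (s + 1)/s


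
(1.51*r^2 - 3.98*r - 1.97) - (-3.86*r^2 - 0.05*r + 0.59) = 5.37*r^2 - 3.93*r - 2.56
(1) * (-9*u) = -9*u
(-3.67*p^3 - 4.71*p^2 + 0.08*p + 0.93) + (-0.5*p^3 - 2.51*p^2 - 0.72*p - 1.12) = -4.17*p^3 - 7.22*p^2 - 0.64*p - 0.19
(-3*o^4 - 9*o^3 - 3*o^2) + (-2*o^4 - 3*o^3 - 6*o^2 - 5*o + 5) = -5*o^4 - 12*o^3 - 9*o^2 - 5*o + 5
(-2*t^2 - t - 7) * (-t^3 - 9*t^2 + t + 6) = 2*t^5 + 19*t^4 + 14*t^3 + 50*t^2 - 13*t - 42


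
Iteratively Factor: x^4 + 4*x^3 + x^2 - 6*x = (x + 3)*(x^3 + x^2 - 2*x) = (x + 2)*(x + 3)*(x^2 - x) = (x - 1)*(x + 2)*(x + 3)*(x)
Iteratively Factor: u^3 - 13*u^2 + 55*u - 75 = (u - 3)*(u^2 - 10*u + 25) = (u - 5)*(u - 3)*(u - 5)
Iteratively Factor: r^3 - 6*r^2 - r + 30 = (r + 2)*(r^2 - 8*r + 15) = (r - 3)*(r + 2)*(r - 5)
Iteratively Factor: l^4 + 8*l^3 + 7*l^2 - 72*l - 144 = (l + 4)*(l^3 + 4*l^2 - 9*l - 36) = (l + 3)*(l + 4)*(l^2 + l - 12) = (l - 3)*(l + 3)*(l + 4)*(l + 4)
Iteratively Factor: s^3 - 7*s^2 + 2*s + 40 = (s + 2)*(s^2 - 9*s + 20) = (s - 5)*(s + 2)*(s - 4)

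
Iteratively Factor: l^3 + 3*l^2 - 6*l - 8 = (l - 2)*(l^2 + 5*l + 4) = (l - 2)*(l + 1)*(l + 4)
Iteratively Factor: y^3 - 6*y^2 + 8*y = (y - 4)*(y^2 - 2*y) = (y - 4)*(y - 2)*(y)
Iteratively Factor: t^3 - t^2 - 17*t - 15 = (t + 1)*(t^2 - 2*t - 15) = (t + 1)*(t + 3)*(t - 5)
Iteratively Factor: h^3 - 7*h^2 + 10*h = (h)*(h^2 - 7*h + 10) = h*(h - 5)*(h - 2)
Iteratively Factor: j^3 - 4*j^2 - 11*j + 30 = (j + 3)*(j^2 - 7*j + 10) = (j - 2)*(j + 3)*(j - 5)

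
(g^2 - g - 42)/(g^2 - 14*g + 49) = (g + 6)/(g - 7)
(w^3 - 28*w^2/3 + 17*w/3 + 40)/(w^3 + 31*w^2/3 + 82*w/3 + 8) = (3*w^3 - 28*w^2 + 17*w + 120)/(3*w^3 + 31*w^2 + 82*w + 24)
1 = 1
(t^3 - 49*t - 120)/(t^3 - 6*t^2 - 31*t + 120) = (t + 3)/(t - 3)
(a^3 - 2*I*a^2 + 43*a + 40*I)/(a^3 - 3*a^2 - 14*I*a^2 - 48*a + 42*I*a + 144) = (a^2 + 6*I*a - 5)/(a^2 + a*(-3 - 6*I) + 18*I)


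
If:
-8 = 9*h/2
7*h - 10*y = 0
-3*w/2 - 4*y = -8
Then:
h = -16/9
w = 1168/135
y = -56/45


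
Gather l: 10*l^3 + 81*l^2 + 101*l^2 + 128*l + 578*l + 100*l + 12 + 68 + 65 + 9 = 10*l^3 + 182*l^2 + 806*l + 154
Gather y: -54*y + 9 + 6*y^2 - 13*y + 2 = 6*y^2 - 67*y + 11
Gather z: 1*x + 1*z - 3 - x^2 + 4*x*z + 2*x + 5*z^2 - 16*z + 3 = -x^2 + 3*x + 5*z^2 + z*(4*x - 15)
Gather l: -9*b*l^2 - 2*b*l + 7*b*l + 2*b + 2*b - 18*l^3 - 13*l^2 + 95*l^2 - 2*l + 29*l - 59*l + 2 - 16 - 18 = 4*b - 18*l^3 + l^2*(82 - 9*b) + l*(5*b - 32) - 32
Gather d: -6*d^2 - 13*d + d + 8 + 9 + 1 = -6*d^2 - 12*d + 18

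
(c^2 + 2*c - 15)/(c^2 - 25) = (c - 3)/(c - 5)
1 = 1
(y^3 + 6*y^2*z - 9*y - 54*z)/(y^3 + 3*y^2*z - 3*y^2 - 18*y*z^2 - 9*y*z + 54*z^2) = (y + 3)/(y - 3*z)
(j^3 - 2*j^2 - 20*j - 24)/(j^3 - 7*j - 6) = (j^2 - 4*j - 12)/(j^2 - 2*j - 3)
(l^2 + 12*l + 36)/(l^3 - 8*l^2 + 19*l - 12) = (l^2 + 12*l + 36)/(l^3 - 8*l^2 + 19*l - 12)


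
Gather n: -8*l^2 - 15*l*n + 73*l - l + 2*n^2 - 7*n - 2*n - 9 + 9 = -8*l^2 + 72*l + 2*n^2 + n*(-15*l - 9)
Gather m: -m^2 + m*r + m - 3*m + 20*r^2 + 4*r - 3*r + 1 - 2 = -m^2 + m*(r - 2) + 20*r^2 + r - 1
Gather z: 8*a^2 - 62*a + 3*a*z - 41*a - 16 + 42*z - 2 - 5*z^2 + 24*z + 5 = 8*a^2 - 103*a - 5*z^2 + z*(3*a + 66) - 13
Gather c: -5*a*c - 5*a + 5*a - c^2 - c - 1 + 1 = -c^2 + c*(-5*a - 1)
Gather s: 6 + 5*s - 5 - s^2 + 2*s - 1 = -s^2 + 7*s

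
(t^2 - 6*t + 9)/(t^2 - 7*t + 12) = (t - 3)/(t - 4)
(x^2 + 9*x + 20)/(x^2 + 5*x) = (x + 4)/x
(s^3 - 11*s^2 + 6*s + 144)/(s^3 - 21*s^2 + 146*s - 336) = (s + 3)/(s - 7)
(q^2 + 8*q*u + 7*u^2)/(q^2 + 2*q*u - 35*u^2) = (q + u)/(q - 5*u)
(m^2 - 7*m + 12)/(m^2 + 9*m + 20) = (m^2 - 7*m + 12)/(m^2 + 9*m + 20)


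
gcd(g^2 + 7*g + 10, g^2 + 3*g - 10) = g + 5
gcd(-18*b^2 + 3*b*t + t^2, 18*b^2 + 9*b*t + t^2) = 6*b + t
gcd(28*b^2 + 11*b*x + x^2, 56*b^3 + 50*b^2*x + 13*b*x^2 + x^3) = 28*b^2 + 11*b*x + x^2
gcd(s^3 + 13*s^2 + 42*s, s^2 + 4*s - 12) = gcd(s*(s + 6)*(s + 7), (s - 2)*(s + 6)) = s + 6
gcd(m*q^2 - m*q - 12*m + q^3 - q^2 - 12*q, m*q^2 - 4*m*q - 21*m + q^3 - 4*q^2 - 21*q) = m*q + 3*m + q^2 + 3*q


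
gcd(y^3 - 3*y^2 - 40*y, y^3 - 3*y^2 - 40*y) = y^3 - 3*y^2 - 40*y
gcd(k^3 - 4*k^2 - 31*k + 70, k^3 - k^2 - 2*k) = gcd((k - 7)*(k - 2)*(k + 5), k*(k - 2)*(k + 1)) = k - 2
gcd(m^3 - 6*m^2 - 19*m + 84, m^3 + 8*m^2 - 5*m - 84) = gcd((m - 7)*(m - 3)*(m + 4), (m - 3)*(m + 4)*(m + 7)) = m^2 + m - 12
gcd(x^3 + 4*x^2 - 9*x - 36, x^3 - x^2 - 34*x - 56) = x + 4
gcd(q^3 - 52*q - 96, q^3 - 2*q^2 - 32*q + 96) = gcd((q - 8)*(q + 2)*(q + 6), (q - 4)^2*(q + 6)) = q + 6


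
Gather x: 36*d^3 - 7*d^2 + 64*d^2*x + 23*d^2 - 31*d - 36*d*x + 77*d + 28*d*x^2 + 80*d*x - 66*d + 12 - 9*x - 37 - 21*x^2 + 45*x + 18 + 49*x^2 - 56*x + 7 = 36*d^3 + 16*d^2 - 20*d + x^2*(28*d + 28) + x*(64*d^2 + 44*d - 20)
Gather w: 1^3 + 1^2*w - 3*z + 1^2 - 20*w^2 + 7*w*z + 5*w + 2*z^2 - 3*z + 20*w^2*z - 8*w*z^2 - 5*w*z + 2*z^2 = w^2*(20*z - 20) + w*(-8*z^2 + 2*z + 6) + 4*z^2 - 6*z + 2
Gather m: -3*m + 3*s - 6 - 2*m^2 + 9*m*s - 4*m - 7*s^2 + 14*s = -2*m^2 + m*(9*s - 7) - 7*s^2 + 17*s - 6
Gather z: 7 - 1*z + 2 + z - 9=0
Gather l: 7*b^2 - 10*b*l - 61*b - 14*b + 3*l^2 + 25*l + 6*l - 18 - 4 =7*b^2 - 75*b + 3*l^2 + l*(31 - 10*b) - 22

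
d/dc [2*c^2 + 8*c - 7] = 4*c + 8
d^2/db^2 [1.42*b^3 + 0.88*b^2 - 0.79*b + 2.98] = 8.52*b + 1.76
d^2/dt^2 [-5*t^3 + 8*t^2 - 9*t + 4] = 16 - 30*t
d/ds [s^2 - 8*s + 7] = 2*s - 8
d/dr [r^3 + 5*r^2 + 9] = r*(3*r + 10)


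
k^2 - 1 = (k - 1)*(k + 1)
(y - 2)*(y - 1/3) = y^2 - 7*y/3 + 2/3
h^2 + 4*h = h*(h + 4)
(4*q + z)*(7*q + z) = 28*q^2 + 11*q*z + z^2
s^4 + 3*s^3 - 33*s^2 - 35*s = s*(s - 5)*(s + 1)*(s + 7)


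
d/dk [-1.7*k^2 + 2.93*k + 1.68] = 2.93 - 3.4*k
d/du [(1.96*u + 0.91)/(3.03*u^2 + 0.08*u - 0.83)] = (5.9388*u^2 + 0.1568*u - (1.96*u + 0.91)*(6.06*u + 0.08) - 1.6268)/(3.03*u^2 + 0.08*u - 0.83)^2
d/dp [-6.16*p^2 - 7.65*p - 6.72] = -12.32*p - 7.65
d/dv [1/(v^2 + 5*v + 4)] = (-2*v - 5)/(v^2 + 5*v + 4)^2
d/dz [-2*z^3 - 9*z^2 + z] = -6*z^2 - 18*z + 1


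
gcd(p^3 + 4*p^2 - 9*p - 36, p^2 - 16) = p + 4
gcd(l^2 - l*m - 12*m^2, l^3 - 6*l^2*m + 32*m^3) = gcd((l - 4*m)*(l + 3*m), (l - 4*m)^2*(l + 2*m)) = l - 4*m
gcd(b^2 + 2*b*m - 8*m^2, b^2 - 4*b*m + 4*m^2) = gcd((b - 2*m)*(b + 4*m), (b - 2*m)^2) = b - 2*m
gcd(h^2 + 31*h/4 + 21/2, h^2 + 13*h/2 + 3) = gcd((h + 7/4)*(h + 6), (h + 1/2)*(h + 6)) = h + 6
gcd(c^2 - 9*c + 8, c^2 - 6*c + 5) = c - 1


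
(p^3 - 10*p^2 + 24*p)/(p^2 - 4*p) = p - 6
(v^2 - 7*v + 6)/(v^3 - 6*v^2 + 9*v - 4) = (v - 6)/(v^2 - 5*v + 4)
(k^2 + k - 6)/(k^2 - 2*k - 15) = (k - 2)/(k - 5)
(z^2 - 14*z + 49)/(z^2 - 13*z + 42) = (z - 7)/(z - 6)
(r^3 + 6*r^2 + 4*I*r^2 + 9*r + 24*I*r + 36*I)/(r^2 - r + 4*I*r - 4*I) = (r^2 + 6*r + 9)/(r - 1)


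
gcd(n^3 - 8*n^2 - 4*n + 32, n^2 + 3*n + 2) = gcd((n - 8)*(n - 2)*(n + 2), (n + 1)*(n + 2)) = n + 2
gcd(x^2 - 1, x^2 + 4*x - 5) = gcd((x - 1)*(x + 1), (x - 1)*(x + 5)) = x - 1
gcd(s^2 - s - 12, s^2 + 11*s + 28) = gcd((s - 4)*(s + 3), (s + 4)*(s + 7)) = 1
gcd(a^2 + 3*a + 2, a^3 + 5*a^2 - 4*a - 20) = a + 2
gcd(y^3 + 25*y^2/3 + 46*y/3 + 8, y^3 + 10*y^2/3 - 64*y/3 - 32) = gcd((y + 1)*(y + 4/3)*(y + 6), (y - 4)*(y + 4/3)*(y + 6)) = y^2 + 22*y/3 + 8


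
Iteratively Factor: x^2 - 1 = (x - 1)*(x + 1)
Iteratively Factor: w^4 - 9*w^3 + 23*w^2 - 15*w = (w)*(w^3 - 9*w^2 + 23*w - 15) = w*(w - 3)*(w^2 - 6*w + 5) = w*(w - 3)*(w - 1)*(w - 5)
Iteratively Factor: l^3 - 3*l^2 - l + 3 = (l + 1)*(l^2 - 4*l + 3) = (l - 3)*(l + 1)*(l - 1)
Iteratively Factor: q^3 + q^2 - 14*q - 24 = (q + 2)*(q^2 - q - 12) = (q + 2)*(q + 3)*(q - 4)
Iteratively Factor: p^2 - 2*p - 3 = (p + 1)*(p - 3)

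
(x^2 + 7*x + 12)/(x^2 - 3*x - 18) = (x + 4)/(x - 6)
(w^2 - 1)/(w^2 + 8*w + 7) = (w - 1)/(w + 7)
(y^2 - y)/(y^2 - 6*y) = (y - 1)/(y - 6)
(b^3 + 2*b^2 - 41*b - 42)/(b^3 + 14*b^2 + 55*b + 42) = (b - 6)/(b + 6)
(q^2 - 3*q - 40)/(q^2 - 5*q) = (q^2 - 3*q - 40)/(q*(q - 5))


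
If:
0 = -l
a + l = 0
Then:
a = 0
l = 0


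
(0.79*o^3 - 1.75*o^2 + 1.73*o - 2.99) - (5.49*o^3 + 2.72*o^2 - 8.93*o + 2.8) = -4.7*o^3 - 4.47*o^2 + 10.66*o - 5.79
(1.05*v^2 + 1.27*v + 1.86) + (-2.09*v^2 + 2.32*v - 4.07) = -1.04*v^2 + 3.59*v - 2.21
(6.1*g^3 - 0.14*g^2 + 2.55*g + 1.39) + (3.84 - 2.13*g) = 6.1*g^3 - 0.14*g^2 + 0.42*g + 5.23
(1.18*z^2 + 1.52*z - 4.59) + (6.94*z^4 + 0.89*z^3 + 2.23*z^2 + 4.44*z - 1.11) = 6.94*z^4 + 0.89*z^3 + 3.41*z^2 + 5.96*z - 5.7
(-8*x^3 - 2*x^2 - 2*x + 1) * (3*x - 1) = -24*x^4 + 2*x^3 - 4*x^2 + 5*x - 1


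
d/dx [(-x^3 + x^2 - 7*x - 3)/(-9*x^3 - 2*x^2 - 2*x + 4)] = (11*x^4 - 122*x^3 - 109*x^2 - 4*x - 34)/(81*x^6 + 36*x^5 + 40*x^4 - 64*x^3 - 12*x^2 - 16*x + 16)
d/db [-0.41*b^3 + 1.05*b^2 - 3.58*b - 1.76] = -1.23*b^2 + 2.1*b - 3.58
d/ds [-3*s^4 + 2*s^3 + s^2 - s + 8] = -12*s^3 + 6*s^2 + 2*s - 1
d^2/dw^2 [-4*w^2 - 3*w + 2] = -8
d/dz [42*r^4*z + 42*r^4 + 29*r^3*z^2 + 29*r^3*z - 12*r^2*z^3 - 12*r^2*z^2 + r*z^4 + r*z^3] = r*(42*r^3 + 58*r^2*z + 29*r^2 - 36*r*z^2 - 24*r*z + 4*z^3 + 3*z^2)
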